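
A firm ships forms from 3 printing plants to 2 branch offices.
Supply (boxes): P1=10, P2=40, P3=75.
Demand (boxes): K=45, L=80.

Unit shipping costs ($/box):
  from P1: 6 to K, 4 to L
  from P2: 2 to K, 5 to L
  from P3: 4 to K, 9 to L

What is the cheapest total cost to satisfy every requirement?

An optimal shipping plan:
  P1->L: 10 boxes
  P2->L: 40 boxes
  P3->K: 45 boxes
  P3->L: 30 boxes
Total cost = $690.

690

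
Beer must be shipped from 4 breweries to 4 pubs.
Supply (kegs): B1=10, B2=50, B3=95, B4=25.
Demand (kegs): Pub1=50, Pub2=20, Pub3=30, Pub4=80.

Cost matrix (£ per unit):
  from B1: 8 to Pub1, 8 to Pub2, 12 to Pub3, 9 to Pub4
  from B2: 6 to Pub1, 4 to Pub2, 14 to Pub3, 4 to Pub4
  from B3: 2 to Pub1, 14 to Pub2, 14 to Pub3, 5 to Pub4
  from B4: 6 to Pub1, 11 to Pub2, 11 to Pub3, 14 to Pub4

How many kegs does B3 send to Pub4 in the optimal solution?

The minimum-cost plan:
  B1–Pub2: 5 × £8 = £40
  B1–Pub3: 5 × £12 = £60
  B2–Pub2: 15 × £4 = £60
  B2–Pub4: 35 × £4 = £140
  B3–Pub1: 50 × £2 = £100
  B3–Pub4: 45 × £5 = £225
  B4–Pub3: 25 × £11 = £275
Total cost = £900.
So B3→Pub4 carries 45 kegs.

45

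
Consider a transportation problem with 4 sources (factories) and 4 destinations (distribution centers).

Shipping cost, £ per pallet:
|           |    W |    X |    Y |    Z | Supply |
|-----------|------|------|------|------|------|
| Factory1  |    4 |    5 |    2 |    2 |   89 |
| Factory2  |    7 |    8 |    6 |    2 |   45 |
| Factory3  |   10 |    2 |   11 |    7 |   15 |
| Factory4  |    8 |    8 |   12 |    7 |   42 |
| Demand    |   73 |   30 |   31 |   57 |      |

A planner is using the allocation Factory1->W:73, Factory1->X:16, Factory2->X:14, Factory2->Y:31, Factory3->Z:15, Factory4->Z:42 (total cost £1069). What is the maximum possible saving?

Current plan cost = 73·4 + 16·5 + 14·8 + 31·6 + 15·7 + 42·7 = £1069.
Optimal plan:
  Factory1→W: 46 pallets
  Factory1→Y: 31 pallets
  Factory1→Z: 12 pallets
  Factory2→Z: 45 pallets
  Factory3→X: 15 pallets
  Factory4→W: 27 pallets
  Factory4→X: 15 pallets
Optimal cost = £726.
Saving = 1069 − 726 = £343.

343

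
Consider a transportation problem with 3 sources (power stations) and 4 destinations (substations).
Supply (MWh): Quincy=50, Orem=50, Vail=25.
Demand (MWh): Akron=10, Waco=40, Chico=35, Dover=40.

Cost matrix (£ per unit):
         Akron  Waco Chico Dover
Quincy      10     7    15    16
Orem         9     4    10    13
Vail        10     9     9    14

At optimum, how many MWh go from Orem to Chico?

The minimum-cost plan:
  Quincy–Akron: 10 × £10 = £100
  Quincy–Waco: 40 × £7 = £280
  Orem–Chico: 10 × £10 = £100
  Orem–Dover: 40 × £13 = £520
  Vail–Chico: 25 × £9 = £225
Total cost = £1225.
So Orem→Chico carries 10 MWh.

10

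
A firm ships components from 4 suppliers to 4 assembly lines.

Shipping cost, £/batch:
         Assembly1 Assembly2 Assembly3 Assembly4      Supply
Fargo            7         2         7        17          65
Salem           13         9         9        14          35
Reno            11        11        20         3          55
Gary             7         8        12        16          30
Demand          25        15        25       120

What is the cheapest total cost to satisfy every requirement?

One minimum-cost allocation:
  Fargo to Assembly1: 25 × £7 = £175
  Fargo to Assembly2: 15 × £2 = £30
  Fargo to Assembly3: 25 × £7 = £175
  Salem to Assembly4: 35 × £14 = £490
  Reno to Assembly4: 55 × £3 = £165
  Gary to Assembly4: 30 × £16 = £480
Total = 175 + 30 + 175 + 490 + 165 + 480 = £1515.

1515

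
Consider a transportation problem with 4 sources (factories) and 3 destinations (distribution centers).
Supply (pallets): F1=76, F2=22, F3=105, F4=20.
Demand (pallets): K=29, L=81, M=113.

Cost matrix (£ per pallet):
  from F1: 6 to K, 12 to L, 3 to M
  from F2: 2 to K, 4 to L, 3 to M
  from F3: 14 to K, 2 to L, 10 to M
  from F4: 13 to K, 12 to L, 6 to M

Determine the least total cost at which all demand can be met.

815

Optimal allocation:
  F1 to K: 7 pallets
  F1 to M: 69 pallets
  F2 to K: 22 pallets
  F3 to L: 81 pallets
  F3 to M: 24 pallets
  F4 to M: 20 pallets
Total cost = £815.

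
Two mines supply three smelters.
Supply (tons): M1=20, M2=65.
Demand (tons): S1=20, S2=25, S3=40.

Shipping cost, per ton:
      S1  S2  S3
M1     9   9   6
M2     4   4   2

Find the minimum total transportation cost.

Optimal allocation:
  M1–S3: 20 × 6 = 120
  M2–S1: 20 × 4 = 80
  M2–S2: 25 × 4 = 100
  M2–S3: 20 × 2 = 40
Total = 120 + 80 + 100 + 40 = 340.

340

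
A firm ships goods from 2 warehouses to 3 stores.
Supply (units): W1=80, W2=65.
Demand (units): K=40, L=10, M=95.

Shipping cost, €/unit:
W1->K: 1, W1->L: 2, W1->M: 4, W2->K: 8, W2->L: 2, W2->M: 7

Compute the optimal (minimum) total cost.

One minimum-cost allocation:
  W1–K: 40 × €1 = €40
  W1–M: 40 × €4 = €160
  W2–L: 10 × €2 = €20
  W2–M: 55 × €7 = €385
Total = 40 + 160 + 20 + 385 = €605.

605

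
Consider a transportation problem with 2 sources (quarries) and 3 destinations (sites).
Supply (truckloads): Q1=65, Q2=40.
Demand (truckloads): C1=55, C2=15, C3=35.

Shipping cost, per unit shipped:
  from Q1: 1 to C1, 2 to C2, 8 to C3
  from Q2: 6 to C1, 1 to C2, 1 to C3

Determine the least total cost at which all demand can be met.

115

Optimal allocation:
  Q1→C1: 55 × 1 = 55
  Q1→C2: 10 × 2 = 20
  Q2→C2: 5 × 1 = 5
  Q2→C3: 35 × 1 = 35
Total = 55 + 20 + 5 + 35 = 115.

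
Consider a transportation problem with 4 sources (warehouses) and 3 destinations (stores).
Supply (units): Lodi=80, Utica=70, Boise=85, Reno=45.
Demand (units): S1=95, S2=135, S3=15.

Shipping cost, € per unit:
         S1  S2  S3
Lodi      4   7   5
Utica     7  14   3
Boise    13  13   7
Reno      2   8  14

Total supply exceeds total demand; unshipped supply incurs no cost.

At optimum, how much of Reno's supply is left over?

0

An optimal plan:
  Lodi→S2: 80 × €7 = €560
  Utica→S1: 50 × €7 = €350
  Utica→S3: 15 × €3 = €45
  Boise→S2: 55 × €13 = €715
  Reno→S1: 45 × €2 = €90
Total cost = €1760.
Reno ships 45 of its 45, leaving 0.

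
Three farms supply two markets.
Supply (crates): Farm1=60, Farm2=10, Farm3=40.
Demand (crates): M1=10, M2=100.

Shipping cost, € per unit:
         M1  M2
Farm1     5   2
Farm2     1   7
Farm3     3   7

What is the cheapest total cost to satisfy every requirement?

An optimal shipping plan:
  Farm1->M2: 60 × €2 = €120
  Farm2->M1: 10 × €1 = €10
  Farm3->M2: 40 × €7 = €280
Total = 120 + 10 + 280 = €410.

410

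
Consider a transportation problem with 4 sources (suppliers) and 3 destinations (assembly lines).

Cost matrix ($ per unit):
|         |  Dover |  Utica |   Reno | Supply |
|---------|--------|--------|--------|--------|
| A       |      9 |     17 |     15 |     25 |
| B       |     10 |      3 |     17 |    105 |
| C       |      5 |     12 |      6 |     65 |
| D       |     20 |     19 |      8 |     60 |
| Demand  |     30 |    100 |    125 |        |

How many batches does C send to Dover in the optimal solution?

Solving gives:
  A→Dover: 25 × $9 = $225
  B→Dover: 5 × $10 = $50
  B→Utica: 100 × $3 = $300
  C→Reno: 65 × $6 = $390
  D→Reno: 60 × $8 = $480
Total cost = $1445.
The route C→Dover is not used.

0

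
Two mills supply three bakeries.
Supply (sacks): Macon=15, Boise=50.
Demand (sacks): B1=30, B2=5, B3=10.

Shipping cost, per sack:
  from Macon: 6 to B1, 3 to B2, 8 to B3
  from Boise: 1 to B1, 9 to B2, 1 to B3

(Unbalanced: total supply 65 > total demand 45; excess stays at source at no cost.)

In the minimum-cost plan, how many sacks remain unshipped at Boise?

10

Minimum-cost shipments:
  Macon->B2: 5 sacks
  Boise->B1: 30 sacks
  Boise->B3: 10 sacks
Total cost = 55.
Boise ships 40 of its 50, leaving 10.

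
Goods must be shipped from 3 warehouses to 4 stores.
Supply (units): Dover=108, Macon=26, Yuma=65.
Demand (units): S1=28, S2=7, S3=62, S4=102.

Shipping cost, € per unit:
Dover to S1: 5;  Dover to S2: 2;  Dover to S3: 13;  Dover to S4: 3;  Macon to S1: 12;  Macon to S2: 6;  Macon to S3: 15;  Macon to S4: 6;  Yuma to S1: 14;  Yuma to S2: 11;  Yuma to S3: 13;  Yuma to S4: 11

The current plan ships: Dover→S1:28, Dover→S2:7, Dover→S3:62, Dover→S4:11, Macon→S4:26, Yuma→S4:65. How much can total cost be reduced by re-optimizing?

496

Current plan cost = 28·5 + 7·2 + 62·13 + 11·3 + 26·6 + 65·11 = €1864.
Optimal plan:
  Dover->S1: 28 units
  Dover->S2: 7 units
  Dover->S4: 73 units
  Macon->S4: 26 units
  Yuma->S3: 62 units
  Yuma->S4: 3 units
Optimal cost = €1368.
Saving = 1864 − 1368 = €496.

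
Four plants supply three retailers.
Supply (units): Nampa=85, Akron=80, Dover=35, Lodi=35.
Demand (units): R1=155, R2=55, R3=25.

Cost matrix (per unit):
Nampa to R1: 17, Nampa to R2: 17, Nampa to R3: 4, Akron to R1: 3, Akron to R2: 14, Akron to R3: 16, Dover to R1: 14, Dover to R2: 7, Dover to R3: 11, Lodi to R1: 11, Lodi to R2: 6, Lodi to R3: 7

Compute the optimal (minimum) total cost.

1890

One minimum-cost allocation:
  Nampa–R1: 60 × 17 = 1020
  Nampa–R3: 25 × 4 = 100
  Akron–R1: 80 × 3 = 240
  Dover–R2: 35 × 7 = 245
  Lodi–R1: 15 × 11 = 165
  Lodi–R2: 20 × 6 = 120
Total = 1020 + 100 + 240 + 245 + 165 + 120 = 1890.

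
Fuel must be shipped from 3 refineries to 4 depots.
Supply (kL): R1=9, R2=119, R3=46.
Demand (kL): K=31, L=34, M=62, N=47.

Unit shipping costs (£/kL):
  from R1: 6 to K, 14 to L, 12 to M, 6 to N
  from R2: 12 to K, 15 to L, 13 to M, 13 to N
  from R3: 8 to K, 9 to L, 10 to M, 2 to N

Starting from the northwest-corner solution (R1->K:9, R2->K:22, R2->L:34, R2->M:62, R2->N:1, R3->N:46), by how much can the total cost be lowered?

1

Current plan cost = 9·6 + 22·12 + 34·15 + 62·13 + 1·13 + 46·2 = £1739.
Optimal plan:
  R1 to K: 8 × £6 = £48
  R1 to N: 1 × £6 = £6
  R2 to K: 23 × £12 = £276
  R2 to L: 34 × £15 = £510
  R2 to M: 62 × £13 = £806
  R3 to N: 46 × £2 = £92
Optimal cost = £1738.
Saving = 1739 − 1738 = £1.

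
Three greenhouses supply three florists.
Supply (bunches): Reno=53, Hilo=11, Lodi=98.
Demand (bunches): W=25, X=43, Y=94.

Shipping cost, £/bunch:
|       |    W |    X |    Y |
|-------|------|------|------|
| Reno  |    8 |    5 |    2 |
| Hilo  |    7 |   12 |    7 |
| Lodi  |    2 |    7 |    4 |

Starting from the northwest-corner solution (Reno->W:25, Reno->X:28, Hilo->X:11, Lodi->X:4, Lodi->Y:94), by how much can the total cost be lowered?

222

Current plan cost = 25·8 + 28·5 + 11·12 + 4·7 + 94·4 = £876.
Optimal plan:
  Reno–Y: 53 × £2 = £106
  Hilo–Y: 11 × £7 = £77
  Lodi–W: 25 × £2 = £50
  Lodi–X: 43 × £7 = £301
  Lodi–Y: 30 × £4 = £120
Optimal cost = £654.
Saving = 876 − 654 = £222.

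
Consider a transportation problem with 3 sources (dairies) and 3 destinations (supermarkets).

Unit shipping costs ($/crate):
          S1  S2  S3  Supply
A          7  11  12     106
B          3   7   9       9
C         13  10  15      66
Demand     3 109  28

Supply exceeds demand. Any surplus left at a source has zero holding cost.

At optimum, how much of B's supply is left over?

0

Minimum-cost shipments:
  A->S2: 37 × $11 = $407
  A->S3: 28 × $12 = $336
  B->S1: 3 × $3 = $9
  B->S2: 6 × $7 = $42
  C->S2: 66 × $10 = $660
Total cost = $1454.
B ships 9 of its 9, leaving 0.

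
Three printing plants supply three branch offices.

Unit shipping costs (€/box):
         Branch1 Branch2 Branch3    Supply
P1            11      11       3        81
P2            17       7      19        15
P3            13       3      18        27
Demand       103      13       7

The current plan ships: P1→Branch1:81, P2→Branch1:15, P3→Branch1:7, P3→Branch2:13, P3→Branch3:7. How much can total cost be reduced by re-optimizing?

91

Current plan cost = 81·11 + 15·17 + 7·13 + 13·3 + 7·18 = €1402.
Optimal plan:
  P1->Branch1: 74 × €11 = €814
  P1->Branch3: 7 × €3 = €21
  P2->Branch1: 15 × €17 = €255
  P3->Branch1: 14 × €13 = €182
  P3->Branch2: 13 × €3 = €39
Optimal cost = €1311.
Saving = 1402 − 1311 = €91.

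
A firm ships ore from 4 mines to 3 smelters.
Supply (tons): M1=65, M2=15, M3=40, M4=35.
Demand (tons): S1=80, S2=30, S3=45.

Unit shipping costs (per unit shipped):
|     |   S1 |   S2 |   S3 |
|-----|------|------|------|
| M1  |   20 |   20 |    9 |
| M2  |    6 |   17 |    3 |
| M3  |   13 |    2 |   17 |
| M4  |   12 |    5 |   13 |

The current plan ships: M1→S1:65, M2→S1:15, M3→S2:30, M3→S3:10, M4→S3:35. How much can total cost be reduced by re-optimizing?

Current plan cost = 65·20 + 15·6 + 30·2 + 10·17 + 35·13 = 2075.
Optimal plan:
  M1–S1: 20 tons
  M1–S3: 45 tons
  M2–S1: 15 tons
  M3–S1: 10 tons
  M3–S2: 30 tons
  M4–S1: 35 tons
Optimal cost = 1505.
Saving = 2075 − 1505 = 570.

570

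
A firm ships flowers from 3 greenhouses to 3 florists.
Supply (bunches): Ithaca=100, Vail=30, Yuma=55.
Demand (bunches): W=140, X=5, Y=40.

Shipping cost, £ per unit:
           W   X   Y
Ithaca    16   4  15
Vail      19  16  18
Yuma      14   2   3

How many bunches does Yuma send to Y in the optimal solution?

Solving gives:
  Ithaca to W: 95 bunches
  Ithaca to X: 5 bunches
  Vail to W: 30 bunches
  Yuma to W: 15 bunches
  Yuma to Y: 40 bunches
Total cost = £2440.
So Yuma→Y carries 40 bunches.

40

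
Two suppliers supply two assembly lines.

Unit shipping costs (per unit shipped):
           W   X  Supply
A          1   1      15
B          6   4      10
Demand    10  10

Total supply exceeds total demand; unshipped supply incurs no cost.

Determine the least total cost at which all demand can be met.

35

An optimal shipping plan:
  A→W: 10 × 1 = 10
  A→X: 5 × 1 = 5
  B→X: 5 × 4 = 20
Total = 10 + 5 + 20 = 35.
(Supply check: A ships 15; B ships 5.)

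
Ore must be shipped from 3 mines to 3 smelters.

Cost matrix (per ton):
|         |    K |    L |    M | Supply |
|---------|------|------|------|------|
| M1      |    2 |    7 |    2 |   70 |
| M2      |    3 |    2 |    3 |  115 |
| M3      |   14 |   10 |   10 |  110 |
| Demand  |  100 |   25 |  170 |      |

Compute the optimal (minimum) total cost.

A cheapest plan:
  M1->K: 10 × 2 = 20
  M1->M: 60 × 2 = 120
  M2->K: 90 × 3 = 270
  M2->L: 25 × 2 = 50
  M3->M: 110 × 10 = 1100
Total = 20 + 120 + 270 + 50 + 1100 = 1560.

1560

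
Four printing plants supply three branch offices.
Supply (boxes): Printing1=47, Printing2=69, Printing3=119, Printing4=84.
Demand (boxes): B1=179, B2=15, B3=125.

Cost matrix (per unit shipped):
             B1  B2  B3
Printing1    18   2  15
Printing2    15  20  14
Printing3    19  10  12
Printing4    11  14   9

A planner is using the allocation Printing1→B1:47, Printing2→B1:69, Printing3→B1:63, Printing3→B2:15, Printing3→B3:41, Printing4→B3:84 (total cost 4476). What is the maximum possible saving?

501

Current plan cost = 47·18 + 69·15 + 63·19 + 15·10 + 41·12 + 84·9 = 4476.
Optimal plan:
  Printing1 to B1: 26 × 18 = 468
  Printing1 to B2: 15 × 2 = 30
  Printing1 to B3: 6 × 15 = 90
  Printing2 to B1: 69 × 15 = 1035
  Printing3 to B3: 119 × 12 = 1428
  Printing4 to B1: 84 × 11 = 924
Optimal cost = 3975.
Saving = 4476 − 3975 = 501.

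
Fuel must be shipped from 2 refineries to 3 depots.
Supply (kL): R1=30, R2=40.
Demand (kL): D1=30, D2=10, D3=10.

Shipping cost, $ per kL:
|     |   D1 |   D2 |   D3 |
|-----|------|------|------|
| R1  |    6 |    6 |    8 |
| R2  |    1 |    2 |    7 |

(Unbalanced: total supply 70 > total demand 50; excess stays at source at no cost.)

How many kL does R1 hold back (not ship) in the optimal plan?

Minimum-cost shipments:
  R1–D3: 10 × $8 = $80
  R2–D1: 30 × $1 = $30
  R2–D2: 10 × $2 = $20
Total cost = $130.
R1 ships 10 of its 30, leaving 20.

20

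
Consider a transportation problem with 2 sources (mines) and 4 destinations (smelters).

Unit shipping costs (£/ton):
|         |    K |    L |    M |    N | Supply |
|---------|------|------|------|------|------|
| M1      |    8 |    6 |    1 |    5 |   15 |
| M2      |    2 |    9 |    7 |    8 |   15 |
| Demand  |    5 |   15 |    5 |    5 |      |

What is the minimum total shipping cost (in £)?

160

One minimum-cost allocation:
  M1–L: 5 tons
  M1–M: 5 tons
  M1–N: 5 tons
  M2–K: 5 tons
  M2–L: 10 tons
Total cost = £160.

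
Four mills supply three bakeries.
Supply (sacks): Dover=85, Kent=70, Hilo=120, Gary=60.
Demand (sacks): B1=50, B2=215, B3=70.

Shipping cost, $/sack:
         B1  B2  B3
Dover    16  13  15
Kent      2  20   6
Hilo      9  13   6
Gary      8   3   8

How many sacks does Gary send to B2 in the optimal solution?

60

Optimal shipments:
  Dover–B2: 85 × $13 = $1105
  Kent–B1: 50 × $2 = $100
  Kent–B3: 20 × $6 = $120
  Hilo–B2: 70 × $13 = $910
  Hilo–B3: 50 × $6 = $300
  Gary–B2: 60 × $3 = $180
Total cost = $2715.
So Gary→B2 carries 60 sacks.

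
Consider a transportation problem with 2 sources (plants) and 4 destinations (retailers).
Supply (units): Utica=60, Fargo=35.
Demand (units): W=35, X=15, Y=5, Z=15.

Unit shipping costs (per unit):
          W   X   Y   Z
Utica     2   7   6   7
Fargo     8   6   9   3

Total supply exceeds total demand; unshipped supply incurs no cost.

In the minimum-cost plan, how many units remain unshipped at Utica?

An optimal plan:
  Utica–W: 35 × 2 = 70
  Utica–Y: 5 × 6 = 30
  Fargo–X: 15 × 6 = 90
  Fargo–Z: 15 × 3 = 45
Total cost = 235.
Utica ships 40 of its 60, leaving 20.

20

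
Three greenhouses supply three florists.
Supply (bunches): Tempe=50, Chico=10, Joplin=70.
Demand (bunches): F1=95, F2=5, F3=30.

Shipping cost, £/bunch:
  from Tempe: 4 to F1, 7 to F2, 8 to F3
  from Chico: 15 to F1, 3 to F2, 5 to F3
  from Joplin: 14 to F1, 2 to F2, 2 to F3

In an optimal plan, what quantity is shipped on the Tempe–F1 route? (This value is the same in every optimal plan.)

Solving gives:
  Tempe–F1: 50 × £4 = £200
  Chico–F1: 10 × £15 = £150
  Joplin–F1: 35 × £14 = £490
  Joplin–F2: 5 × £2 = £10
  Joplin–F3: 30 × £2 = £60
Total cost = £910.
So Tempe→F1 carries 50 bunches.

50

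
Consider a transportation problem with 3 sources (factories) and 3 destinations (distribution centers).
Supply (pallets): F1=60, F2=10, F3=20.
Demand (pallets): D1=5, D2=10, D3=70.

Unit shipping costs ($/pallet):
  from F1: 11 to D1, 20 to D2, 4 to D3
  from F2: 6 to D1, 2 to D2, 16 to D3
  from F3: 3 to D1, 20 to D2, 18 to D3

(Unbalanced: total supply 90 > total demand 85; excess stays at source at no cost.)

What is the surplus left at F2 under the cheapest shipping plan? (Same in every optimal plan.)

0

An optimal plan:
  F1→D3: 60 × $4 = $240
  F2→D2: 10 × $2 = $20
  F3→D1: 5 × $3 = $15
  F3→D3: 10 × $18 = $180
Total cost = $455.
F2 ships 10 of its 10, leaving 0.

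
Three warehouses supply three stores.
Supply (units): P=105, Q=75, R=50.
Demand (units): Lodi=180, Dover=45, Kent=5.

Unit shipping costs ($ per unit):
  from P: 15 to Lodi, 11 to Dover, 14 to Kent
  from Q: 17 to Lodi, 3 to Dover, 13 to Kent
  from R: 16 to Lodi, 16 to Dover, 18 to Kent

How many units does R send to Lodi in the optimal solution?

Solving gives:
  P→Lodi: 105 × $15 = $1575
  Q→Lodi: 25 × $17 = $425
  Q→Dover: 45 × $3 = $135
  Q→Kent: 5 × $13 = $65
  R→Lodi: 50 × $16 = $800
Total cost = $3000.
So R→Lodi carries 50 units.

50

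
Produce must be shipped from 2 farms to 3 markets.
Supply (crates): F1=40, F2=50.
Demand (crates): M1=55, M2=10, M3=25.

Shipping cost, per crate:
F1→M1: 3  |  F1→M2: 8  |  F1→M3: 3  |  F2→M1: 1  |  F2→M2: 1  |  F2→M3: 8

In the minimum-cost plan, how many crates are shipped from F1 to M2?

0

Solving gives:
  F1→M1: 15 × 3 = 45
  F1→M3: 25 × 3 = 75
  F2→M1: 40 × 1 = 40
  F2→M2: 10 × 1 = 10
Total cost = 170.
The route F1→M2 is not used.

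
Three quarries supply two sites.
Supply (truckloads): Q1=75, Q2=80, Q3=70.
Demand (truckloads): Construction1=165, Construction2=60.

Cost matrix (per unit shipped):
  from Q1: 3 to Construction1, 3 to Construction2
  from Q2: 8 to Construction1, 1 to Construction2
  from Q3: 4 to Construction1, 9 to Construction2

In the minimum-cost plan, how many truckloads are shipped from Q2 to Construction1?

The minimum-cost plan:
  Q1 to Construction1: 75 truckloads
  Q2 to Construction1: 20 truckloads
  Q2 to Construction2: 60 truckloads
  Q3 to Construction1: 70 truckloads
Total cost = 725.
So Q2→Construction1 carries 20 truckloads.

20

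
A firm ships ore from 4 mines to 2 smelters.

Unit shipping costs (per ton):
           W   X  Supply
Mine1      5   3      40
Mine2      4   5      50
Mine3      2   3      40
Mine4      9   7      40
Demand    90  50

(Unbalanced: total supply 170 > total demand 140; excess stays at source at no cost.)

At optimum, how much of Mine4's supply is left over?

Minimum-cost shipments:
  Mine1–X: 40 tons
  Mine2–W: 50 tons
  Mine3–W: 40 tons
  Mine4–X: 10 tons
Total cost = 470.
Mine4 ships 10 of its 40, leaving 30.

30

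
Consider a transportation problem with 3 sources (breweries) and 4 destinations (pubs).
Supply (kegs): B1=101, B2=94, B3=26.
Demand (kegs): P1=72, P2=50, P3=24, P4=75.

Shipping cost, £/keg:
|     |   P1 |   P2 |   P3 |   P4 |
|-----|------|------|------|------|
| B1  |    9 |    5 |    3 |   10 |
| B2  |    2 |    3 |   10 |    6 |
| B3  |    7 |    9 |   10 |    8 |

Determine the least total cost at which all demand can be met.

1076

A cheapest plan:
  B1 to P2: 50 kegs
  B1 to P3: 24 kegs
  B1 to P4: 27 kegs
  B2 to P1: 72 kegs
  B2 to P4: 22 kegs
  B3 to P4: 26 kegs
Total cost = £1076.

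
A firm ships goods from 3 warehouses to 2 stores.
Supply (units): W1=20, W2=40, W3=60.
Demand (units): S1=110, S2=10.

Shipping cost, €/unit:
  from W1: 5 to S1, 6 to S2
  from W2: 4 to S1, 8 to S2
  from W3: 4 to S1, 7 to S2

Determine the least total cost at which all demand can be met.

Optimal allocation:
  W1–S1: 10 × €5 = €50
  W1–S2: 10 × €6 = €60
  W2–S1: 40 × €4 = €160
  W3–S1: 60 × €4 = €240
Total = 50 + 60 + 160 + 240 = €510.
(Supply check: W1 ships 20; W2 ships 40; W3 ships 60.)

510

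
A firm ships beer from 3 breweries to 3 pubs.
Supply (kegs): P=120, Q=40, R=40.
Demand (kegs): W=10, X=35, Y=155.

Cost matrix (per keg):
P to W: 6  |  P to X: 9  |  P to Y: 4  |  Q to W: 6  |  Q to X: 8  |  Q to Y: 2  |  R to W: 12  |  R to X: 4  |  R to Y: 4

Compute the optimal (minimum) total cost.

An optimal shipping plan:
  P->W: 10 × 6 = 60
  P->Y: 110 × 4 = 440
  Q->Y: 40 × 2 = 80
  R->X: 35 × 4 = 140
  R->Y: 5 × 4 = 20
Total = 60 + 440 + 80 + 140 + 20 = 740.

740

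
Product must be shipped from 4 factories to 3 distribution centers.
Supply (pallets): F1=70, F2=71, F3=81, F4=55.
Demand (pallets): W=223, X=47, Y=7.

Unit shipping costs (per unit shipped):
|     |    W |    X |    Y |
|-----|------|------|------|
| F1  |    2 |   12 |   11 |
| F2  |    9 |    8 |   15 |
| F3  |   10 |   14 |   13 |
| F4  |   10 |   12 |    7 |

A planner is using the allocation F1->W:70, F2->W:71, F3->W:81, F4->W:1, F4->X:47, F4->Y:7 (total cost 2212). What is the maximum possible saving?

Current plan cost = 70·2 + 71·9 + 81·10 + 1·10 + 47·12 + 7·7 = 2212.
Optimal plan:
  F1–W: 70 × 2 = 140
  F2–W: 24 × 9 = 216
  F2–X: 47 × 8 = 376
  F3–W: 81 × 10 = 810
  F4–W: 48 × 10 = 480
  F4–Y: 7 × 7 = 49
Optimal cost = 2071.
Saving = 2212 − 2071 = 141.

141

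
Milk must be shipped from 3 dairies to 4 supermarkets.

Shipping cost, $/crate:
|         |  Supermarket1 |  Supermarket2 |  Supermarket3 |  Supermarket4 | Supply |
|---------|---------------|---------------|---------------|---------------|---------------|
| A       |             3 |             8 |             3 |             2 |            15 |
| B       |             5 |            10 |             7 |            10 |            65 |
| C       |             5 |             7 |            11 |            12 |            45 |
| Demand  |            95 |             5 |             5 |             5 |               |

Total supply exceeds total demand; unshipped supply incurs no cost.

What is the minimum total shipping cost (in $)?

A cheapest plan:
  A->Supermarket1: 5 crates
  A->Supermarket3: 5 crates
  A->Supermarket4: 5 crates
  B->Supermarket1: 65 crates
  C->Supermarket1: 25 crates
  C->Supermarket2: 5 crates
Total cost = $525.

525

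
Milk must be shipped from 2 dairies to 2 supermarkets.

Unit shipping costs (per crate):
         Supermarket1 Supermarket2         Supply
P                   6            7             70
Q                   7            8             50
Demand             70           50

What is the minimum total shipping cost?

A cheapest plan:
  P->Supermarket1: 20 × 6 = 120
  P->Supermarket2: 50 × 7 = 350
  Q->Supermarket1: 50 × 7 = 350
Total = 120 + 350 + 350 = 820.
(Supply check: P ships 70; Q ships 50.)

820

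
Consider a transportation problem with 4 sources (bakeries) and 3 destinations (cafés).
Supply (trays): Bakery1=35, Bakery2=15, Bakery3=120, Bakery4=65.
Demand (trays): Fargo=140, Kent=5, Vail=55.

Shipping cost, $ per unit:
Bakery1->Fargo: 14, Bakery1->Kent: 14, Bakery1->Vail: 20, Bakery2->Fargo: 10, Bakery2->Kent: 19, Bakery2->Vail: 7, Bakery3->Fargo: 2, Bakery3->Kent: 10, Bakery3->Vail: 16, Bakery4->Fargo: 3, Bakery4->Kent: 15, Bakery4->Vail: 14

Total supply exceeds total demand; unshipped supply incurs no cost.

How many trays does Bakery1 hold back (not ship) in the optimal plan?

Minimum-cost shipments:
  Bakery2->Vail: 15 trays
  Bakery3->Fargo: 115 trays
  Bakery3->Kent: 5 trays
  Bakery4->Fargo: 25 trays
  Bakery4->Vail: 40 trays
Total cost = $1020.
Bakery1 ships 0 of its 35, leaving 35.

35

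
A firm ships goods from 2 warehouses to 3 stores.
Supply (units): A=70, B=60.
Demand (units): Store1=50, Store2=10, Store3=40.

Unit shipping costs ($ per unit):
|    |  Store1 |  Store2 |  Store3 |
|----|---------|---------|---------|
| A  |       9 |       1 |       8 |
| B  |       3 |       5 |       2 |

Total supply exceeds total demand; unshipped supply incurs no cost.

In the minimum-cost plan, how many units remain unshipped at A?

30

An optimal plan:
  A to Store1: 30 × $9 = $270
  A to Store2: 10 × $1 = $10
  B to Store1: 20 × $3 = $60
  B to Store3: 40 × $2 = $80
Total cost = $420.
A ships 40 of its 70, leaving 30.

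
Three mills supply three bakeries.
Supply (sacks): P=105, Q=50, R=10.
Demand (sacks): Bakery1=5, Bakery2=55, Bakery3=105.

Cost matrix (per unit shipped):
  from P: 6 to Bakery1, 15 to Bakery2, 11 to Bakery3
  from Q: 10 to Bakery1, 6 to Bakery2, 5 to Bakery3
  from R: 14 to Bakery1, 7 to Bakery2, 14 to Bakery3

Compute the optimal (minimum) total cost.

A cheapest plan:
  P→Bakery1: 5 × 6 = 30
  P→Bakery3: 100 × 11 = 1100
  Q→Bakery2: 45 × 6 = 270
  Q→Bakery3: 5 × 5 = 25
  R→Bakery2: 10 × 7 = 70
Total = 30 + 1100 + 270 + 25 + 70 = 1495.

1495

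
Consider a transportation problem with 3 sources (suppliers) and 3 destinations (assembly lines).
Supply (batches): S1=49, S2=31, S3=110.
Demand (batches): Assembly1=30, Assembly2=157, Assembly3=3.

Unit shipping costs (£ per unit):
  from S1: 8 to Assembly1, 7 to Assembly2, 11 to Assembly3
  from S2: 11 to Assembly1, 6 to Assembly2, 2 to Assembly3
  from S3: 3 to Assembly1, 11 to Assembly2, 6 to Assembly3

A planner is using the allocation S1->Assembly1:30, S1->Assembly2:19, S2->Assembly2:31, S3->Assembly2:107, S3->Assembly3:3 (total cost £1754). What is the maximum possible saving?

270

Current plan cost = 30·8 + 19·7 + 31·6 + 107·11 + 3·6 = £1754.
Optimal plan:
  S1->Assembly2: 49 × £7 = £343
  S2->Assembly2: 31 × £6 = £186
  S3->Assembly1: 30 × £3 = £90
  S3->Assembly2: 77 × £11 = £847
  S3->Assembly3: 3 × £6 = £18
Optimal cost = £1484.
Saving = 1754 − 1484 = £270.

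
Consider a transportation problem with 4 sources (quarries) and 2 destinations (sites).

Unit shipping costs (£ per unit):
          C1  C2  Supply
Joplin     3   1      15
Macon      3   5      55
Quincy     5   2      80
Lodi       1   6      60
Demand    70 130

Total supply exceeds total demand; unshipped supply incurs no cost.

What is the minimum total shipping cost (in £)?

One minimum-cost allocation:
  Joplin to C2: 15 × £1 = £15
  Macon to C1: 10 × £3 = £30
  Macon to C2: 35 × £5 = £175
  Quincy to C2: 80 × £2 = £160
  Lodi to C1: 60 × £1 = £60
Total = 15 + 30 + 175 + 160 + 60 = £440.

440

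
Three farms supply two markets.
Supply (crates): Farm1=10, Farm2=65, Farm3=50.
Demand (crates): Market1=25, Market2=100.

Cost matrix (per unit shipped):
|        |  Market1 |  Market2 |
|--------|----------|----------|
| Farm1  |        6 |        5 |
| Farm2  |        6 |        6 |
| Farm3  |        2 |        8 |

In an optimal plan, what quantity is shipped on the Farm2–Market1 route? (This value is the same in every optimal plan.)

Optimal shipments:
  Farm1–Market2: 10 crates
  Farm2–Market2: 65 crates
  Farm3–Market1: 25 crates
  Farm3–Market2: 25 crates
Total cost = 690.
The route Farm2→Market1 is not used.

0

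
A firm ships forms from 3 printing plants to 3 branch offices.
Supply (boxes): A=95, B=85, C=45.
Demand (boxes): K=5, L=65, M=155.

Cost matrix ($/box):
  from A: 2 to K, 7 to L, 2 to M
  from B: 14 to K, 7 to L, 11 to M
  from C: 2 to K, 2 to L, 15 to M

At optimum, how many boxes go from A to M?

95

Solving gives:
  A–M: 95 × $2 = $190
  B–L: 25 × $7 = $175
  B–M: 60 × $11 = $660
  C–K: 5 × $2 = $10
  C–L: 40 × $2 = $80
Total cost = $1115.
So A→M carries 95 boxes.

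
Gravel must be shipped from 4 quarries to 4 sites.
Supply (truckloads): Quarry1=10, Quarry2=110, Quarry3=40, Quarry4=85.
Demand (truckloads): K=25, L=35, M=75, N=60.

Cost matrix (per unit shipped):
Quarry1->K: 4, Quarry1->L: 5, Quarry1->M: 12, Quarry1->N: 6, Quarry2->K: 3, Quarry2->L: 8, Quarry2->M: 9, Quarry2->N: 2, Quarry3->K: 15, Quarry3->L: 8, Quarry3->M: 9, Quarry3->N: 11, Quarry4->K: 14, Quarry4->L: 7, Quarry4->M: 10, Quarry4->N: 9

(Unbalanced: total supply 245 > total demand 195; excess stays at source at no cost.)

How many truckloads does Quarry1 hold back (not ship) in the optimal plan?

0

An optimal plan:
  Quarry1–L: 10 × 5 = 50
  Quarry2–K: 25 × 3 = 75
  Quarry2–M: 25 × 9 = 225
  Quarry2–N: 60 × 2 = 120
  Quarry3–M: 40 × 9 = 360
  Quarry4–L: 25 × 7 = 175
  Quarry4–M: 10 × 10 = 100
Total cost = 1105.
Quarry1 ships 10 of its 10, leaving 0.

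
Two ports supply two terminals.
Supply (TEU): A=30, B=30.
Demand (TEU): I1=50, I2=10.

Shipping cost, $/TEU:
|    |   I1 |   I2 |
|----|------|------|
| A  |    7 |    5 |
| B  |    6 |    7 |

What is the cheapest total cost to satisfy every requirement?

An optimal shipping plan:
  A–I1: 20 × $7 = $140
  A–I2: 10 × $5 = $50
  B–I1: 30 × $6 = $180
Total = 140 + 50 + 180 = $370.
(Supply check: A ships 30; B ships 30.)

370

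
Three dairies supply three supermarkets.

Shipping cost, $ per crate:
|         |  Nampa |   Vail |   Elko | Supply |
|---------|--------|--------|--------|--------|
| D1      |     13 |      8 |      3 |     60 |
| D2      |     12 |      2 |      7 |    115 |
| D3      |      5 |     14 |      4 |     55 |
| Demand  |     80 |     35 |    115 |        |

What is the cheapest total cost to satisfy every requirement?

1210

A cheapest plan:
  D1→Elko: 60 × $3 = $180
  D2→Nampa: 25 × $12 = $300
  D2→Vail: 35 × $2 = $70
  D2→Elko: 55 × $7 = $385
  D3→Nampa: 55 × $5 = $275
Total = 180 + 300 + 70 + 385 + 275 = $1210.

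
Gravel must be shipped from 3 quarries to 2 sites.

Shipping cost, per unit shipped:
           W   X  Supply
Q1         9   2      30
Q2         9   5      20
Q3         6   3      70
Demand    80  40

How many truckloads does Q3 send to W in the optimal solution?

Solving gives:
  Q1–X: 30 × 2 = 60
  Q2–W: 10 × 9 = 90
  Q2–X: 10 × 5 = 50
  Q3–W: 70 × 6 = 420
Total cost = 620.
So Q3→W carries 70 truckloads.

70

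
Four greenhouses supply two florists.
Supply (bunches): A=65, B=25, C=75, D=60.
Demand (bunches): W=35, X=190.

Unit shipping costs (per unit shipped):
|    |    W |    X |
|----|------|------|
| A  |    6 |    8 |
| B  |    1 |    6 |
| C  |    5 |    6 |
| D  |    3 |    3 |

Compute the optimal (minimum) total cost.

1155

An optimal shipping plan:
  A–W: 10 × 6 = 60
  A–X: 55 × 8 = 440
  B–W: 25 × 1 = 25
  C–X: 75 × 6 = 450
  D–X: 60 × 3 = 180
Total = 60 + 440 + 25 + 450 + 180 = 1155.
(Supply check: A ships 65; B ships 25; C ships 75; D ships 60.)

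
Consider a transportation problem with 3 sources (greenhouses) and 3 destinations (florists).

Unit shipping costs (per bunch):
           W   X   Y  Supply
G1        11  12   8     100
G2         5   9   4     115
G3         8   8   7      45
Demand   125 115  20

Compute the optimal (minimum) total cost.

Optimal allocation:
  G1 to W: 10 × 11 = 110
  G1 to X: 70 × 12 = 840
  G1 to Y: 20 × 8 = 160
  G2 to W: 115 × 5 = 575
  G3 to X: 45 × 8 = 360
Total = 110 + 840 + 160 + 575 + 360 = 2045.

2045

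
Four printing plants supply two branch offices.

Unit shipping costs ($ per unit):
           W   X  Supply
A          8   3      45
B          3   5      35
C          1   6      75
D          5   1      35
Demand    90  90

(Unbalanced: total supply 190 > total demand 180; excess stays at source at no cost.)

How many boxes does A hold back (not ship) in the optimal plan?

Minimum-cost shipments:
  A→X: 45 × $3 = $135
  B→W: 15 × $3 = $45
  B→X: 10 × $5 = $50
  C→W: 75 × $1 = $75
  D→X: 35 × $1 = $35
Total cost = $340.
A ships 45 of its 45, leaving 0.

0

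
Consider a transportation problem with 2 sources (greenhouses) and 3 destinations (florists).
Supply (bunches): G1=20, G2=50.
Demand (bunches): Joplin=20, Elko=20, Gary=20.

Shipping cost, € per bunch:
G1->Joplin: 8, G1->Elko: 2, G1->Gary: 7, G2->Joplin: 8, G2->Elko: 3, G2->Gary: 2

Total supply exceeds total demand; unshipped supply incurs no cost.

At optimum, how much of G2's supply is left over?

10

An optimal plan:
  G1->Elko: 20 × €2 = €40
  G2->Joplin: 20 × €8 = €160
  G2->Gary: 20 × €2 = €40
Total cost = €240.
G2 ships 40 of its 50, leaving 10.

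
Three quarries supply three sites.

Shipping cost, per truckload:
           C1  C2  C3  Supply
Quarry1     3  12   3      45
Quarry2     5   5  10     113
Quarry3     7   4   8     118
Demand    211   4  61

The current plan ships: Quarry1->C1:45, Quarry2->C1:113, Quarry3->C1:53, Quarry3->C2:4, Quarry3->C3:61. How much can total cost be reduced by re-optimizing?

45

Current plan cost = 45·3 + 113·5 + 53·7 + 4·4 + 61·8 = 1575.
Optimal plan:
  Quarry1->C3: 45 × 3 = 135
  Quarry2->C1: 113 × 5 = 565
  Quarry3->C1: 98 × 7 = 686
  Quarry3->C2: 4 × 4 = 16
  Quarry3->C3: 16 × 8 = 128
Optimal cost = 1530.
Saving = 1575 − 1530 = 45.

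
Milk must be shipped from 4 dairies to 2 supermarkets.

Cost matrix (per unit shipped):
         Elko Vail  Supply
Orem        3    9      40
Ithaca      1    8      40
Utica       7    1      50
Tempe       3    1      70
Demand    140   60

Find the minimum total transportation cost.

400

Optimal allocation:
  Orem–Elko: 40 × 3 = 120
  Ithaca–Elko: 40 × 1 = 40
  Utica–Vail: 50 × 1 = 50
  Tempe–Elko: 60 × 3 = 180
  Tempe–Vail: 10 × 1 = 10
Total = 120 + 40 + 50 + 180 + 10 = 400.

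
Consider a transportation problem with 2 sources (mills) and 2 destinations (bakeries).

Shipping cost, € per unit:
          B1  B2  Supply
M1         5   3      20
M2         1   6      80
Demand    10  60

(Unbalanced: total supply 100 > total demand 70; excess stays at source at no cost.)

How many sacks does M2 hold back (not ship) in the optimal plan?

An optimal plan:
  M1–B2: 20 sacks
  M2–B1: 10 sacks
  M2–B2: 40 sacks
Total cost = €310.
M2 ships 50 of its 80, leaving 30.

30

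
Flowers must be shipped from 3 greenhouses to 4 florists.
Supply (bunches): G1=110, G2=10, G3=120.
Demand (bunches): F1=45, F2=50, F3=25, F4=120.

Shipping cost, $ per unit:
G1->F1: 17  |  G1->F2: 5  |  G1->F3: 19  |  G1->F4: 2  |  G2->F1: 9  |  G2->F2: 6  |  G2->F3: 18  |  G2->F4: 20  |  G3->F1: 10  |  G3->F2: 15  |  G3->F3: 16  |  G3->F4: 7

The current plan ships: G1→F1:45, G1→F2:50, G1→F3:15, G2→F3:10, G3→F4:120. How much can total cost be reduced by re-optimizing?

Current plan cost = 45·17 + 50·5 + 15·19 + 10·18 + 120·7 = $2320.
Optimal plan:
  G1–F2: 40 × $5 = $200
  G1–F4: 70 × $2 = $140
  G2–F2: 10 × $6 = $60
  G3–F1: 45 × $10 = $450
  G3–F3: 25 × $16 = $400
  G3–F4: 50 × $7 = $350
Optimal cost = $1600.
Saving = 2320 − 1600 = $720.

720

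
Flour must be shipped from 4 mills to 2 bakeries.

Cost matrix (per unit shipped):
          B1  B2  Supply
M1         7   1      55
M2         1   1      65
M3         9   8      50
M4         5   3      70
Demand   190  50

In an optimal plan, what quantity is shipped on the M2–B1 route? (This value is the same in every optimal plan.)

Solving gives:
  M1–B1: 5 × 7 = 35
  M1–B2: 50 × 1 = 50
  M2–B1: 65 × 1 = 65
  M3–B1: 50 × 9 = 450
  M4–B1: 70 × 5 = 350
Total cost = 950.
So M2→B1 carries 65 sacks.

65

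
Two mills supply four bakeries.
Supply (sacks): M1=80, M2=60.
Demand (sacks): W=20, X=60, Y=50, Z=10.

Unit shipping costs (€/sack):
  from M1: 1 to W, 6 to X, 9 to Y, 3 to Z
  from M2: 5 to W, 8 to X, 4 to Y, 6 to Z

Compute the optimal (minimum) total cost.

630

An optimal shipping plan:
  M1–W: 20 × €1 = €20
  M1–X: 50 × €6 = €300
  M1–Z: 10 × €3 = €30
  M2–X: 10 × €8 = €80
  M2–Y: 50 × €4 = €200
Total = 20 + 300 + 30 + 80 + 200 = €630.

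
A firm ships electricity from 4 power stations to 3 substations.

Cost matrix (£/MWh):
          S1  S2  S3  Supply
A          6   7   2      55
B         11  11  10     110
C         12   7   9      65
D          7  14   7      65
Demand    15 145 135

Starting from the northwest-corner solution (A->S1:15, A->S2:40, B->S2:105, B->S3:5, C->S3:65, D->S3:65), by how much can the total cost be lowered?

Current plan cost = 15·6 + 40·7 + 105·11 + 5·10 + 65·9 + 65·7 = £2615.
Optimal plan:
  A->S3: 55 × £2 = £110
  B->S2: 80 × £11 = £880
  B->S3: 30 × £10 = £300
  C->S2: 65 × £7 = £455
  D->S1: 15 × £7 = £105
  D->S3: 50 × £7 = £350
Optimal cost = £2200.
Saving = 2615 − 2200 = £415.

415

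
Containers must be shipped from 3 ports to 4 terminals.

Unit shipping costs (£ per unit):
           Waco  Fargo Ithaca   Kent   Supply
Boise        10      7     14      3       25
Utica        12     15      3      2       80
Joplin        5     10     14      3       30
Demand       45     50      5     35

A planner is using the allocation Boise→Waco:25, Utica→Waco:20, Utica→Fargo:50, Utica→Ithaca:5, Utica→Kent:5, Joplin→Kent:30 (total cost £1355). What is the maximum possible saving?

Current plan cost = 25·10 + 20·12 + 50·15 + 5·3 + 5·2 + 30·3 = £1355.
Optimal plan:
  Boise–Fargo: 25 × £7 = £175
  Utica–Waco: 15 × £12 = £180
  Utica–Fargo: 25 × £15 = £375
  Utica–Ithaca: 5 × £3 = £15
  Utica–Kent: 35 × £2 = £70
  Joplin–Waco: 30 × £5 = £150
Optimal cost = £965.
Saving = 1355 − 965 = £390.

390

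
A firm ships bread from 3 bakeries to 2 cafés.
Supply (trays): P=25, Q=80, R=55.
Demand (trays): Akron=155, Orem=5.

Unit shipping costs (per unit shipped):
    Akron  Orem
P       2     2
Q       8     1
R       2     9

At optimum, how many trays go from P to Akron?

Solving gives:
  P->Akron: 25 trays
  Q->Akron: 75 trays
  Q->Orem: 5 trays
  R->Akron: 55 trays
Total cost = 765.
So P→Akron carries 25 trays.

25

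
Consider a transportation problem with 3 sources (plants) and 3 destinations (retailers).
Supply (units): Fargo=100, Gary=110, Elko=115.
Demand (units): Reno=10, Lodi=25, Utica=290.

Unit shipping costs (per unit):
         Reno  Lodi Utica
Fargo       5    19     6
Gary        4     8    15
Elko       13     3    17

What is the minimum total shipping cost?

An optimal shipping plan:
  Fargo to Utica: 100 × 6 = 600
  Gary to Reno: 10 × 4 = 40
  Gary to Utica: 100 × 15 = 1500
  Elko to Lodi: 25 × 3 = 75
  Elko to Utica: 90 × 17 = 1530
Total = 600 + 40 + 1500 + 75 + 1530 = 3745.

3745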